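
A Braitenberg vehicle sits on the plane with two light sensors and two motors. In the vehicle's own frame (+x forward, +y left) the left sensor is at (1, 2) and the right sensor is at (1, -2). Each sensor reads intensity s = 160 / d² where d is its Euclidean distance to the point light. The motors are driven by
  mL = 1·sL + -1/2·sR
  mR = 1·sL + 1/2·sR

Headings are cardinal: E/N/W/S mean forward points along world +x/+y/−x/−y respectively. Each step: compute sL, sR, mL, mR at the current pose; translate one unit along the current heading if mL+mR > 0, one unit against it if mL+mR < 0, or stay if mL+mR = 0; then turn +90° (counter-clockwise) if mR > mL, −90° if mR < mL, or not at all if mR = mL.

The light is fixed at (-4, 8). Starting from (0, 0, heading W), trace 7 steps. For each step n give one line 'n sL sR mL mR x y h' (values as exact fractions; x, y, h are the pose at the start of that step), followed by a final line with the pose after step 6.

n=0: pose=(0,0,W); sL=160/109, sR=32/9; mL=-304/981, mR=3184/981; mL+mR=320/109 → advance +1; mR−mL=32/9 → turn +1·90°
n=1: pose=(-1,0,S); sL=80/53, sR=80/41; mL=1160/2173, mR=5400/2173; mL+mR=160/53 → advance +1; mR−mL=80/41 → turn +1·90°
n=2: pose=(-1,-1,E); sL=32/13, sR=160/137; mL=3344/1781, mR=5424/1781; mL+mR=64/13 → advance +1; mR−mL=160/137 → turn +1·90°
n=3: pose=(0,-1,N); sL=40/17, sR=8/5; mL=132/85, mR=268/85; mL+mR=80/17 → advance +1; mR−mL=8/5 → turn +1·90°
n=4: pose=(0,0,W); sL=160/109, sR=32/9; mL=-304/981, mR=3184/981; mL+mR=320/109 → advance +1; mR−mL=32/9 → turn +1·90°
n=5: pose=(-1,0,S); sL=80/53, sR=80/41; mL=1160/2173, mR=5400/2173; mL+mR=160/53 → advance +1; mR−mL=80/41 → turn +1·90°
n=6: pose=(-1,-1,E); sL=32/13, sR=160/137; mL=3344/1781, mR=5424/1781; mL+mR=64/13 → advance +1; mR−mL=160/137 → turn +1·90°

0 160/109 32/9 -304/981 3184/981 0 0 W
1 80/53 80/41 1160/2173 5400/2173 -1 0 S
2 32/13 160/137 3344/1781 5424/1781 -1 -1 E
3 40/17 8/5 132/85 268/85 0 -1 N
4 160/109 32/9 -304/981 3184/981 0 0 W
5 80/53 80/41 1160/2173 5400/2173 -1 0 S
6 32/13 160/137 3344/1781 5424/1781 -1 -1 E
final 0 -1 N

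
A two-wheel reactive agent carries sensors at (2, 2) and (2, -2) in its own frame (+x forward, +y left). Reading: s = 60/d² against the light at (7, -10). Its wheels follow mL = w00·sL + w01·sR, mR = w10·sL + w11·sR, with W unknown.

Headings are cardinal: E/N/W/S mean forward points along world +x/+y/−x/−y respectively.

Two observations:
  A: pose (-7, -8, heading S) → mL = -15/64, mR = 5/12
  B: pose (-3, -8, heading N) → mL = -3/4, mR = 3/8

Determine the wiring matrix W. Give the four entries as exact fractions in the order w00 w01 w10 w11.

0 -1 1 0

obs A: pose=(-7,-8,S) → sL=5/12, sR=15/64, mL=-15/64, mR=5/12
obs B: pose=(-3,-8,N) → sL=3/8, sR=3/4, mL=-3/4, mR=3/8
sensor matrix S = [[5/12, 15/64], [3/8, 3/4]]; det S = 115/512
solve [mL_A; mL_B] = S·[w00; w01] and [mR_A; mR_B] = S·[w10; w11]:
  w00 = 0, w01 = -1, w10 = 1, w11 = 0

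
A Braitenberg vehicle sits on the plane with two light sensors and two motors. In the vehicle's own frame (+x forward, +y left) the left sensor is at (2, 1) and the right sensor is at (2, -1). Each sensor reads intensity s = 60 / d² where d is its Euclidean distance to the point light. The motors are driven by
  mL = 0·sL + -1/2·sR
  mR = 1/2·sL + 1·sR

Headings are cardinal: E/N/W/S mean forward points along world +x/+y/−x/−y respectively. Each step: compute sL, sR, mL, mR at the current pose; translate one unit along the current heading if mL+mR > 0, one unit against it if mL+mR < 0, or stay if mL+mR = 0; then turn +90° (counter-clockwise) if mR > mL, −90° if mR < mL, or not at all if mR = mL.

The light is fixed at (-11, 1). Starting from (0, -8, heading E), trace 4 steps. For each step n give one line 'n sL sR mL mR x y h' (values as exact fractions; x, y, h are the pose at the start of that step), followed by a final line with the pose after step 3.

0 60/233 60/269 -30/269 22050/62677 0 -8 E
1 6/17 30/109 -15/109 837/1853 1 -8 N
2 60/181 60/149 -30/149 15330/26969 1 -7 W
3 15/61 3/10 -3/20 129/305 0 -7 S
final 0 -8 E

n=0: pose=(0,-8,E); sL=60/233, sR=60/269; mL=-30/269, mR=22050/62677; mL+mR=15060/62677 → advance +1; mR−mL=29040/62677 → turn +1·90°
n=1: pose=(1,-8,N); sL=6/17, sR=30/109; mL=-15/109, mR=837/1853; mL+mR=582/1853 → advance +1; mR−mL=1092/1853 → turn +1·90°
n=2: pose=(1,-7,W); sL=60/181, sR=60/149; mL=-30/149, mR=15330/26969; mL+mR=9900/26969 → advance +1; mR−mL=20760/26969 → turn +1·90°
n=3: pose=(0,-7,S); sL=15/61, sR=3/10; mL=-3/20, mR=129/305; mL+mR=333/1220 → advance +1; mR−mL=699/1220 → turn +1·90°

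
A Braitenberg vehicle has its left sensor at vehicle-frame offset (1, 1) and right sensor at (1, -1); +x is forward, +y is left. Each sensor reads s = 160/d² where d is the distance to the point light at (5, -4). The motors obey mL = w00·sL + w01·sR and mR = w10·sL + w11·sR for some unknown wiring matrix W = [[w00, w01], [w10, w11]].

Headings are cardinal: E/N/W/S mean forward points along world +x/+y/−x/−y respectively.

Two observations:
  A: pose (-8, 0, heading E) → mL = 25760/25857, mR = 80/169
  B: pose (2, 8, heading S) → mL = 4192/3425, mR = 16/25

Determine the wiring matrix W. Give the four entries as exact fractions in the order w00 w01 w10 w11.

1/2 1/2 1/2 0

obs A: pose=(-8,0,E) → sL=160/169, sR=160/153, mL=25760/25857, mR=80/169
obs B: pose=(2,8,S) → sL=32/25, sR=160/137, mL=4192/3425, mR=16/25
sensor matrix S = [[160/169, 160/153], [32/25, 160/137]]; det S = -4124672/17712045
solve [mL_A; mL_B] = S·[w00; w01] and [mR_A; mR_B] = S·[w10; w11]:
  w00 = 1/2, w01 = 1/2, w10 = 1/2, w11 = 0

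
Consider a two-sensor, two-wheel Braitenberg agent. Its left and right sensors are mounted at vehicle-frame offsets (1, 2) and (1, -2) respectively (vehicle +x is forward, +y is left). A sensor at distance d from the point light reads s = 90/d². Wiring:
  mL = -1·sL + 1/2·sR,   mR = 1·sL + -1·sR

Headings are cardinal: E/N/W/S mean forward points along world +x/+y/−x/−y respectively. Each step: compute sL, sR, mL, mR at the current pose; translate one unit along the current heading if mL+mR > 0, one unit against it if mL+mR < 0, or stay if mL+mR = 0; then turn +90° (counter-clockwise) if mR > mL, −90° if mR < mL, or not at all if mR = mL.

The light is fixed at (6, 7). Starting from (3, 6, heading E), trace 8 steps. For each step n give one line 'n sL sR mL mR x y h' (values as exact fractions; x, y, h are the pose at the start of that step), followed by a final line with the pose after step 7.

n=0: pose=(3,6,E); sL=18, sR=90/13; mL=-189/13, mR=144/13; mL+mR=-45/13 → advance -1; mR−mL=333/13 → turn +1·90°
n=1: pose=(2,6,N); sL=5/2, sR=45/2; mL=35/4, mR=-20; mL+mR=-45/4 → advance -1; mR−mL=-115/4 → turn -1·90°
n=2: pose=(2,5,E); sL=10, sR=18/5; mL=-41/5, mR=32/5; mL+mR=-9/5 → advance -1; mR−mL=73/5 → turn +1·90°
n=3: pose=(1,5,N); sL=9/5, sR=9; mL=27/10, mR=-36/5; mL+mR=-9/2 → advance -1; mR−mL=-99/10 → turn -1·90°
n=4: pose=(1,4,E); sL=90/17, sR=90/41; mL=-2925/697, mR=2160/697; mL+mR=-45/41 → advance -1; mR−mL=5085/697 → turn +1·90°
n=5: pose=(0,4,N); sL=45/34, sR=9/2; mL=63/68, mR=-54/17; mL+mR=-9/4 → advance -1; mR−mL=-279/68 → turn -1·90°
n=6: pose=(0,3,E); sL=90/29, sR=90/61; mL=-4185/1769, mR=2880/1769; mL+mR=-45/61 → advance -1; mR−mL=7065/1769 → turn +1·90°
n=7: pose=(-1,3,N); sL=1, sR=45/17; mL=11/34, mR=-28/17; mL+mR=-45/34 → advance -1; mR−mL=-67/34 → turn -1·90°

0 18 90/13 -189/13 144/13 3 6 E
1 5/2 45/2 35/4 -20 2 6 N
2 10 18/5 -41/5 32/5 2 5 E
3 9/5 9 27/10 -36/5 1 5 N
4 90/17 90/41 -2925/697 2160/697 1 4 E
5 45/34 9/2 63/68 -54/17 0 4 N
6 90/29 90/61 -4185/1769 2880/1769 0 3 E
7 1 45/17 11/34 -28/17 -1 3 N
final -1 2 E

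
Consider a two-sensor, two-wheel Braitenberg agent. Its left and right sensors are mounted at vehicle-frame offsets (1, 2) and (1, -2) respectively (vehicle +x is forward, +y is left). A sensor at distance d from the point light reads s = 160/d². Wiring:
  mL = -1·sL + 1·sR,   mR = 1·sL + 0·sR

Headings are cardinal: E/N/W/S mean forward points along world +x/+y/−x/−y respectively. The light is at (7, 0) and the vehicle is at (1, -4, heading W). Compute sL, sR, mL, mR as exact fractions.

left sensor world pos  = (0, -6); dL² = 85
right sensor world pos = (0, -2); dR² = 53
sL = 160/85 = 32/17
sR = 160/53 = 160/53
mL = -1·sL + 1·sR = 1024/901
mR = 1·sL + 0·sR = 32/17

32/17 160/53 1024/901 32/17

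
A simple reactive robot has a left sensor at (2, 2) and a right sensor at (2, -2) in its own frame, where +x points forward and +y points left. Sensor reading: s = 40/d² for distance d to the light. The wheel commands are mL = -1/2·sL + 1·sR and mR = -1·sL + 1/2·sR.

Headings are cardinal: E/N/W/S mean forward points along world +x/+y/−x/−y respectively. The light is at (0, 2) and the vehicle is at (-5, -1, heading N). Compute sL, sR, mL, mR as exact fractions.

4/5 4 18/5 6/5

left sensor world pos  = (-7, 1); dL² = 50
right sensor world pos = (-3, 1); dR² = 10
sL = 40/50 = 4/5
sR = 40/10 = 4
mL = -1/2·sL + 1·sR = 18/5
mR = -1·sL + 1/2·sR = 6/5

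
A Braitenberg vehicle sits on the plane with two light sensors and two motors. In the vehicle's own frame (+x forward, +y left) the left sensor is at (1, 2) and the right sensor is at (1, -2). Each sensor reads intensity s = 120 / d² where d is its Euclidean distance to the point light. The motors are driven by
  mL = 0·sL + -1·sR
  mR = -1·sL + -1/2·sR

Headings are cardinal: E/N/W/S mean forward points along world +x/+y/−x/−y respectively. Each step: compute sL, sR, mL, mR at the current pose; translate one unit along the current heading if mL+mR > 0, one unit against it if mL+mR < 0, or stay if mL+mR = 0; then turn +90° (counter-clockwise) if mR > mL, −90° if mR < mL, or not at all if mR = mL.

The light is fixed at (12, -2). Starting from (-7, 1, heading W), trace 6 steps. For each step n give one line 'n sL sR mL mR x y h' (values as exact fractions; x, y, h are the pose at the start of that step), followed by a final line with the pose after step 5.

0 120/401 24/85 -24/85 -15012/34085 -7 1 W
1 15/52 15/34 -15/34 -225/442 -6 1 N
2 24/61 120/289 -120/289 -10596/17629 -6 0 E
3 12/29 60/221 -60/221 -3522/6409 -7 0 S
4 120/401 24/85 -24/85 -15012/34085 -7 1 W
5 15/52 15/34 -15/34 -225/442 -6 1 N
final -6 0 E

n=0: pose=(-7,1,W); sL=120/401, sR=24/85; mL=-24/85, mR=-15012/34085; mL+mR=-24636/34085 → advance -1; mR−mL=-5388/34085 → turn -1·90°
n=1: pose=(-6,1,N); sL=15/52, sR=15/34; mL=-15/34, mR=-225/442; mL+mR=-210/221 → advance -1; mR−mL=-15/221 → turn -1·90°
n=2: pose=(-6,0,E); sL=24/61, sR=120/289; mL=-120/289, mR=-10596/17629; mL+mR=-17916/17629 → advance -1; mR−mL=-3276/17629 → turn -1·90°
n=3: pose=(-7,0,S); sL=12/29, sR=60/221; mL=-60/221, mR=-3522/6409; mL+mR=-5262/6409 → advance -1; mR−mL=-1782/6409 → turn -1·90°
n=4: pose=(-7,1,W); sL=120/401, sR=24/85; mL=-24/85, mR=-15012/34085; mL+mR=-24636/34085 → advance -1; mR−mL=-5388/34085 → turn -1·90°
n=5: pose=(-6,1,N); sL=15/52, sR=15/34; mL=-15/34, mR=-225/442; mL+mR=-210/221 → advance -1; mR−mL=-15/221 → turn -1·90°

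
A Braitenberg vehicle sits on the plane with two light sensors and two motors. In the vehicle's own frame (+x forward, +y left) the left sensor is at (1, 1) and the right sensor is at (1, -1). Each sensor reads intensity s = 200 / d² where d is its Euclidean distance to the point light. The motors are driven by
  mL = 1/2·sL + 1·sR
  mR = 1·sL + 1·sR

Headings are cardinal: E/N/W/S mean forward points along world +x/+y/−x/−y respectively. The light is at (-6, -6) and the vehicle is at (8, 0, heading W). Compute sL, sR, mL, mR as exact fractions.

100/97 100/109 15150/10573 20600/10573

left sensor world pos  = (7, -1); dL² = 194
right sensor world pos = (7, 1); dR² = 218
sL = 200/194 = 100/97
sR = 200/218 = 100/109
mL = 1/2·sL + 1·sR = 15150/10573
mR = 1·sL + 1·sR = 20600/10573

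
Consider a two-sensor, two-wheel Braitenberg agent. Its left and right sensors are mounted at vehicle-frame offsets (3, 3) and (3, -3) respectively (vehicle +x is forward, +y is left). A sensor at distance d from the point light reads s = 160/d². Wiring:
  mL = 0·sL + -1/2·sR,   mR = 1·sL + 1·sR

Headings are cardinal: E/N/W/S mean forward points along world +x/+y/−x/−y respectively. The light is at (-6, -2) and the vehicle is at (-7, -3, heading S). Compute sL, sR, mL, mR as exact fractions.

8 5 -5/2 13

left sensor world pos  = (-4, -6); dL² = 20
right sensor world pos = (-10, -6); dR² = 32
sL = 160/20 = 8
sR = 160/32 = 5
mL = 0·sL + -1/2·sR = -5/2
mR = 1·sL + 1·sR = 13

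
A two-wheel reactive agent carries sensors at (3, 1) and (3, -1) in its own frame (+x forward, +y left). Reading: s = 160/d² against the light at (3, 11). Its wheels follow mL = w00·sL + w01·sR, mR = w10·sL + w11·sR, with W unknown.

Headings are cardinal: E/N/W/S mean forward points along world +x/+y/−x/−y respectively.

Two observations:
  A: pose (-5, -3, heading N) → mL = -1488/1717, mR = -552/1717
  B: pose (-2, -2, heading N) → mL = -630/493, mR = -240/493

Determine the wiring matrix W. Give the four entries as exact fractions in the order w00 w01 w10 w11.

-1/2 -1/2 -1 1/2

obs A: pose=(-5,-3,N) → sL=80/101, sR=16/17, mL=-1488/1717, mR=-552/1717
obs B: pose=(-2,-2,N) → sL=20/17, sR=40/29, mL=-630/493, mR=-240/493
sensor matrix S = [[80/101, 16/17], [20/17, 40/29]]; det S = -12480/846481
solve [mL_A; mL_B] = S·[w00; w01] and [mR_A; mR_B] = S·[w10; w11]:
  w00 = -1/2, w01 = -1/2, w10 = -1, w11 = 1/2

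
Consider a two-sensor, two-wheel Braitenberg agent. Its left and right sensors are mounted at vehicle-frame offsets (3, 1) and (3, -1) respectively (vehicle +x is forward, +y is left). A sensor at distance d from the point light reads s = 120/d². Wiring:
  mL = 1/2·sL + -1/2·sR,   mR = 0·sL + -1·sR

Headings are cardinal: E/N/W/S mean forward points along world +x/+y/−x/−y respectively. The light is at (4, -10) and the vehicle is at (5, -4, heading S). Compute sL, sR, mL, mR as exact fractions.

left sensor world pos  = (6, -7); dL² = 13
right sensor world pos = (4, -7); dR² = 9
sL = 120/13 = 120/13
sR = 120/9 = 40/3
mL = 1/2·sL + -1/2·sR = -80/39
mR = 0·sL + -1·sR = -40/3

120/13 40/3 -80/39 -40/3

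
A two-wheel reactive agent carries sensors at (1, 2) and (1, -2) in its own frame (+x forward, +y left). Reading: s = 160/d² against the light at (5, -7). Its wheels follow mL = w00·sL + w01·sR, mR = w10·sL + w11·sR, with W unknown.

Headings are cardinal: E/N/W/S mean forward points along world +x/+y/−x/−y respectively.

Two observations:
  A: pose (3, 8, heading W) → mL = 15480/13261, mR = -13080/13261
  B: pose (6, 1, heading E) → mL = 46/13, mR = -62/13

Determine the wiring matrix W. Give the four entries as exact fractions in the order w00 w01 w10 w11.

obs A: pose=(3,8,W) → sL=80/89, sR=80/149, mL=15480/13261, mR=-13080/13261
obs B: pose=(6,1,E) → sL=20/13, sR=4, mL=46/13, mR=-62/13
sensor matrix S = [[80/89, 80/149], [20/13, 4]]; det S = 477440/172393
solve [mL_A; mL_B] = S·[w00; w01] and [mR_A; mR_B] = S·[w10; w11]:
  w00 = 1, w01 = 1/2, w10 = -1/2, w11 = -1

1 1/2 -1/2 -1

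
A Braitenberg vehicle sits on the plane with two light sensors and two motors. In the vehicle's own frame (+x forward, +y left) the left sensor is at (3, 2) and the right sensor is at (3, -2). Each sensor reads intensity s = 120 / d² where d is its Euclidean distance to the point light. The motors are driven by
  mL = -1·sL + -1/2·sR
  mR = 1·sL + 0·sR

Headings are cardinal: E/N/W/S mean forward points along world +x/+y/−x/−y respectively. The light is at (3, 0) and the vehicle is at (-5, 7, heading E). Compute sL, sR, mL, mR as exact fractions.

60/53 12/5 -618/265 60/53

left sensor world pos  = (-2, 9); dL² = 106
right sensor world pos = (-2, 5); dR² = 50
sL = 120/106 = 60/53
sR = 120/50 = 12/5
mL = -1·sL + -1/2·sR = -618/265
mR = 1·sL + 0·sR = 60/53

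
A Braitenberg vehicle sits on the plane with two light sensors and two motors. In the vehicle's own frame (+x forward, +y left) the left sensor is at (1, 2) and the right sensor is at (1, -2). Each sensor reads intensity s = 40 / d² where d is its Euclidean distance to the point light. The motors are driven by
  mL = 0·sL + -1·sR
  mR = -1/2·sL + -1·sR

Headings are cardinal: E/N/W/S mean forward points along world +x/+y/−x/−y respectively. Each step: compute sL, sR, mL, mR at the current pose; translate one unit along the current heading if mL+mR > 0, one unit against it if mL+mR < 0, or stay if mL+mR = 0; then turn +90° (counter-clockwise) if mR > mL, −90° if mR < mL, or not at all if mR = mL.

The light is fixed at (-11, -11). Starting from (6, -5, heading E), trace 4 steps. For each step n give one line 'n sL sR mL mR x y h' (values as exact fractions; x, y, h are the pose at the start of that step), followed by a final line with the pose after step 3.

0 10/97 2/17 -2/17 -279/1649 6 -5 E
1 40/349 40/221 -40/221 -18380/77129 5 -5 S
2 4/25 20/153 -20/153 -806/3825 5 -4 W
3 40/289 8/85 -8/85 -236/1445 6 -4 N
final 6 -5 E

n=0: pose=(6,-5,E); sL=10/97, sR=2/17; mL=-2/17, mR=-279/1649; mL+mR=-473/1649 → advance -1; mR−mL=-5/97 → turn -1·90°
n=1: pose=(5,-5,S); sL=40/349, sR=40/221; mL=-40/221, mR=-18380/77129; mL+mR=-32340/77129 → advance -1; mR−mL=-20/349 → turn -1·90°
n=2: pose=(5,-4,W); sL=4/25, sR=20/153; mL=-20/153, mR=-806/3825; mL+mR=-1306/3825 → advance -1; mR−mL=-2/25 → turn -1·90°
n=3: pose=(6,-4,N); sL=40/289, sR=8/85; mL=-8/85, mR=-236/1445; mL+mR=-372/1445 → advance -1; mR−mL=-20/289 → turn -1·90°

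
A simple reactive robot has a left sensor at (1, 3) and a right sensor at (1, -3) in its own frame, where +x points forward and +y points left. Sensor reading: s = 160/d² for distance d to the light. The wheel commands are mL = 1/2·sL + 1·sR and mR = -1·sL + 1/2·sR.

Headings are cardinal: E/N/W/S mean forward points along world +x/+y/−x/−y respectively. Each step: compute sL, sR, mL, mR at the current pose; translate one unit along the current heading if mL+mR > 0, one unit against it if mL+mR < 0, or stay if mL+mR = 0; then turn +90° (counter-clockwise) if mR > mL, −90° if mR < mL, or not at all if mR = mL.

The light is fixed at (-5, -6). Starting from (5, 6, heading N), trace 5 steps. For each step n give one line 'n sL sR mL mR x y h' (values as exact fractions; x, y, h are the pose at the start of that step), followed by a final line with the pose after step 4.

n=0: pose=(5,6,N); sL=80/109, sR=80/169; mL=15480/18421, mR=-9160/18421; mL+mR=6320/18421 → advance +1; mR−mL=-24640/18421 → turn -1·90°
n=1: pose=(5,7,E); sL=160/377, sR=160/221; mL=6000/6409, mR=-400/6409; mL+mR=5600/6409 → advance +1; mR−mL=-6400/6409 → turn -1·90°
n=2: pose=(6,7,S); sL=8/17, sR=10/13; mL=222/221, mR=-19/221; mL+mR=203/221 → advance +1; mR−mL=-241/221 → turn -1·90°
n=3: pose=(6,6,W); sL=160/181, sR=32/65; mL=10992/11765, mR=-7504/11765; mL+mR=3488/11765 → advance +1; mR−mL=-18496/11765 → turn -1·90°
n=4: pose=(5,6,N); sL=80/109, sR=80/169; mL=15480/18421, mR=-9160/18421; mL+mR=6320/18421 → advance +1; mR−mL=-24640/18421 → turn -1·90°

0 80/109 80/169 15480/18421 -9160/18421 5 6 N
1 160/377 160/221 6000/6409 -400/6409 5 7 E
2 8/17 10/13 222/221 -19/221 6 7 S
3 160/181 32/65 10992/11765 -7504/11765 6 6 W
4 80/109 80/169 15480/18421 -9160/18421 5 6 N
final 5 7 E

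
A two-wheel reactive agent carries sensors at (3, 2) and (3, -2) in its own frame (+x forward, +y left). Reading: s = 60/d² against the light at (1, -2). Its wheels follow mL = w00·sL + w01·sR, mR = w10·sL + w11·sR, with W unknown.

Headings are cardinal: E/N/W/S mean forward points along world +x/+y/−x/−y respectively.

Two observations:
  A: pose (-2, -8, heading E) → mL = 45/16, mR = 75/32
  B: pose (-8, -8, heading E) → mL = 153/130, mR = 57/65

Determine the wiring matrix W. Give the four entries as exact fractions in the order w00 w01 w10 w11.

1/2 1 1/2 1/2

obs A: pose=(-2,-8,E) → sL=15/4, sR=15/16, mL=45/16, mR=75/32
obs B: pose=(-8,-8,E) → sL=15/13, sR=3/5, mL=153/130, mR=57/65
sensor matrix S = [[15/4, 15/16], [15/13, 3/5]]; det S = 243/208
solve [mL_A; mL_B] = S·[w00; w01] and [mR_A; mR_B] = S·[w10; w11]:
  w00 = 1/2, w01 = 1, w10 = 1/2, w11 = 1/2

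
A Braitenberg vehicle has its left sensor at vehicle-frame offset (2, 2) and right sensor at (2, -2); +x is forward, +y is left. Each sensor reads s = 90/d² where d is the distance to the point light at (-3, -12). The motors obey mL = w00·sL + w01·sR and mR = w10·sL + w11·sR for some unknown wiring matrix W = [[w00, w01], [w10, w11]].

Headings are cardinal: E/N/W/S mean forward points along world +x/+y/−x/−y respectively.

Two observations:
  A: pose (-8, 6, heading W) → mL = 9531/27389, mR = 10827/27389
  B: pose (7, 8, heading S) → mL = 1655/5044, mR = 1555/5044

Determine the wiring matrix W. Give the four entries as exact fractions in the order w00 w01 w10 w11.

1/2 1 1 1/2

obs A: pose=(-8,6,W) → sL=18/61, sR=90/449, mL=9531/27389, mR=10827/27389
obs B: pose=(7,8,S) → sL=5/26, sR=45/194, mL=1655/5044, mR=1555/5044
sensor matrix S = [[18/61, 90/449], [5/26, 45/194]]; det S = 1032660/34537529
solve [mL_A; mL_B] = S·[w00; w01] and [mR_A; mR_B] = S·[w10; w11]:
  w00 = 1/2, w01 = 1, w10 = 1, w11 = 1/2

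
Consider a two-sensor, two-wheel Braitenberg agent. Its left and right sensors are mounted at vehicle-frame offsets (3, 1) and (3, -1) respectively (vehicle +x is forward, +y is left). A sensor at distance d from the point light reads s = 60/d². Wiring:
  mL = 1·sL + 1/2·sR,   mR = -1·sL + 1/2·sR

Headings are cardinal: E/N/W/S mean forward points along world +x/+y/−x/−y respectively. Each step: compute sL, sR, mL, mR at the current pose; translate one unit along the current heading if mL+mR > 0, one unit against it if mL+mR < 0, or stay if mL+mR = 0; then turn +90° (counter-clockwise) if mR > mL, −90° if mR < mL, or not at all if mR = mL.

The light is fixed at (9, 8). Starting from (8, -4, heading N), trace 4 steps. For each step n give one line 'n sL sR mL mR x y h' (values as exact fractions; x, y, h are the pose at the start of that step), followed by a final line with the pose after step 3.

n=0: pose=(8,-4,N); sL=12/17, sR=20/27; mL=494/459, mR=-154/459; mL+mR=20/27 → advance +1; mR−mL=-24/17 → turn -1·90°
n=1: pose=(8,-3,E); sL=15/26, sR=15/37; mL=375/481, mR=-180/481; mL+mR=15/37 → advance +1; mR−mL=-15/13 → turn -1·90°
n=2: pose=(9,-3,S); sL=60/197, sR=60/197; mL=90/197, mR=-30/197; mL+mR=60/197 → advance +1; mR−mL=-120/197 → turn -1·90°
n=3: pose=(9,-4,W); sL=30/89, sR=6/13; mL=657/1157, mR=-123/1157; mL+mR=6/13 → advance +1; mR−mL=-60/89 → turn -1·90°

0 12/17 20/27 494/459 -154/459 8 -4 N
1 15/26 15/37 375/481 -180/481 8 -3 E
2 60/197 60/197 90/197 -30/197 9 -3 S
3 30/89 6/13 657/1157 -123/1157 9 -4 W
final 8 -4 N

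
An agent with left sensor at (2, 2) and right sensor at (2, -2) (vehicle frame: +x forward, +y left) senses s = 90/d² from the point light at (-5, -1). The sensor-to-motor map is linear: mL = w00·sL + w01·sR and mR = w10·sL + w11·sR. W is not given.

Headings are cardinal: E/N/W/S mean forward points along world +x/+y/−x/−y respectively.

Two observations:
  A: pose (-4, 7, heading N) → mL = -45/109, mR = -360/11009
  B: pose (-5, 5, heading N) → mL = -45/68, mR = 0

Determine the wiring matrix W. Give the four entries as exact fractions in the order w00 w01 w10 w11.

obs A: pose=(-4,7,N) → sL=90/101, sR=90/109, mL=-45/109, mR=-360/11009
obs B: pose=(-5,5,N) → sL=45/34, sR=45/34, mL=-45/68, mR=0
sensor matrix S = [[90/101, 90/109], [45/34, 45/34]]; det S = 16200/187153
solve [mL_A; mL_B] = S·[w00; w01] and [mR_A; mR_B] = S·[w10; w11]:
  w00 = 0, w01 = -1/2, w10 = -1/2, w11 = 1/2

0 -1/2 -1/2 1/2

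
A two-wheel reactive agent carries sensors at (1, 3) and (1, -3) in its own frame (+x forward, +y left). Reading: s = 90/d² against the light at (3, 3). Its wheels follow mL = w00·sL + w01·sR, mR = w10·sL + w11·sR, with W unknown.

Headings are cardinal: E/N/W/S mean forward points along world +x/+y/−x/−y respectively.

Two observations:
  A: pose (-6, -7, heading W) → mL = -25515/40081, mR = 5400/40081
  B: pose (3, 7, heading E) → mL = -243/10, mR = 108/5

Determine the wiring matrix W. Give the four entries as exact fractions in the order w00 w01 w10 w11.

obs A: pose=(-6,-7,W) → sL=90/269, sR=90/149, mL=-25515/40081, mR=5400/40081
obs B: pose=(3,7,E) → sL=9/5, sR=45, mL=-243/10, mR=108/5
sensor matrix S = [[90/269, 90/149], [9/5, 45]]; det S = 559872/40081
solve [mL_A; mL_B] = S·[w00; w01] and [mR_A; mR_B] = S·[w10; w11]:
  w00 = -1, w01 = -1/2, w10 = -1/2, w11 = 1/2

-1 -1/2 -1/2 1/2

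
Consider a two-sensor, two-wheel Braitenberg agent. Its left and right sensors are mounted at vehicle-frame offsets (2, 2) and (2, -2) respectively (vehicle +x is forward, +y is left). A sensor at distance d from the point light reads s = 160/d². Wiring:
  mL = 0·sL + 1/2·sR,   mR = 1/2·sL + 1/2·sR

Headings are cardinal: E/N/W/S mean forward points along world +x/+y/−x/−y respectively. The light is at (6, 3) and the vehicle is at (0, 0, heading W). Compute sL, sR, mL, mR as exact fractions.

left sensor world pos  = (-2, -2); dL² = 89
right sensor world pos = (-2, 2); dR² = 65
sL = 160/89 = 160/89
sR = 160/65 = 32/13
mL = 0·sL + 1/2·sR = 16/13
mR = 1/2·sL + 1/2·sR = 2464/1157

160/89 32/13 16/13 2464/1157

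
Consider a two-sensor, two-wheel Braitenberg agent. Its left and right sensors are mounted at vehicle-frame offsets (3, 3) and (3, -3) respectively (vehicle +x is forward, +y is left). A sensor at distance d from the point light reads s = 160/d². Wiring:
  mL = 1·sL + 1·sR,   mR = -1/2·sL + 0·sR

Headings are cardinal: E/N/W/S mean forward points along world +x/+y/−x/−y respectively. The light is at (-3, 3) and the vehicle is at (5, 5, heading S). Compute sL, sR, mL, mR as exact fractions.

80/61 80/13 5920/793 -40/61

left sensor world pos  = (8, 2); dL² = 122
right sensor world pos = (2, 2); dR² = 26
sL = 160/122 = 80/61
sR = 160/26 = 80/13
mL = 1·sL + 1·sR = 5920/793
mR = -1/2·sL + 0·sR = -40/61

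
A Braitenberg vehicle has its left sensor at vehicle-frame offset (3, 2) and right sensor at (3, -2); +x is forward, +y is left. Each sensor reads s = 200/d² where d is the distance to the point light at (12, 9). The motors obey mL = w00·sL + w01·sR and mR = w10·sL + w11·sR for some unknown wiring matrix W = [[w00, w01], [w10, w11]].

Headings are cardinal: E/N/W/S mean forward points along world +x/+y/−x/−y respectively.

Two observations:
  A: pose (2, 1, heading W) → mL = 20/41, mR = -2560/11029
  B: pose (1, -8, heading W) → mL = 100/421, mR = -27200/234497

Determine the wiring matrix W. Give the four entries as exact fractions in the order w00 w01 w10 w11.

obs A: pose=(2,1,W) → sL=200/269, sR=40/41, mL=20/41, mR=-2560/11029
obs B: pose=(1,-8,W) → sL=200/557, sR=200/421, mL=100/421, mR=-27200/234497
sensor matrix S = [[200/269, 40/41], [200/557, 200/421]]; det S = 7488000/2586267413
solve [mL_A; mL_B] = S·[w00; w01] and [mR_A; mR_B] = S·[w10; w11]:
  w00 = 0, w01 = 1/2, w10 = 1, w11 = -1

0 1/2 1 -1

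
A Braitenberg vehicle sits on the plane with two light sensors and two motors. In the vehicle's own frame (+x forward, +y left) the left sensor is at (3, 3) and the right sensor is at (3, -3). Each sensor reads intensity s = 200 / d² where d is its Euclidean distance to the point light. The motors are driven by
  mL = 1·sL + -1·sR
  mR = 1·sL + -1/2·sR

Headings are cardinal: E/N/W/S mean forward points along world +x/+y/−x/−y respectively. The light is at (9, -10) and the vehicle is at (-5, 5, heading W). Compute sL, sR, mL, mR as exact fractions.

left sensor world pos  = (-8, 2); dL² = 433
right sensor world pos = (-8, 8); dR² = 613
sL = 200/433 = 200/433
sR = 200/613 = 200/613
mL = 1·sL + -1·sR = 36000/265429
mR = 1·sL + -1/2·sR = 79300/265429

200/433 200/613 36000/265429 79300/265429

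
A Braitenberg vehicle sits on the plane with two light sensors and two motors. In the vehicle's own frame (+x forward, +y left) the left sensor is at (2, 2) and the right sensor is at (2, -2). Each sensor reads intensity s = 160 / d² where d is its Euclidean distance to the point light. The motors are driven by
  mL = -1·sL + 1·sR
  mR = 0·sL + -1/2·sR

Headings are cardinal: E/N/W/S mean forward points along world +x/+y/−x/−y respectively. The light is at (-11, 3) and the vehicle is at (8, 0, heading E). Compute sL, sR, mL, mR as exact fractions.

80/221 80/233 -960/51493 -40/233

left sensor world pos  = (10, 2); dL² = 442
right sensor world pos = (10, -2); dR² = 466
sL = 160/442 = 80/221
sR = 160/466 = 80/233
mL = -1·sL + 1·sR = -960/51493
mR = 0·sL + -1/2·sR = -40/233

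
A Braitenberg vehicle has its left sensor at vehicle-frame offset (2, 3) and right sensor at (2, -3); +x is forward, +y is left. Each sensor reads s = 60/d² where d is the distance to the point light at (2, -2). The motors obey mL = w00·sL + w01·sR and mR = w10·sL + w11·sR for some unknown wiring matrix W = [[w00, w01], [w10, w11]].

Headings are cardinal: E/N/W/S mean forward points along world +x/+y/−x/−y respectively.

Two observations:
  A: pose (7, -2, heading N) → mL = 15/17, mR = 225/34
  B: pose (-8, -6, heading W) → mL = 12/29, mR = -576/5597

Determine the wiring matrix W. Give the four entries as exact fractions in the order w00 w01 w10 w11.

obs A: pose=(7,-2,N) → sL=15/2, sR=15/17, mL=15/17, mR=225/34
obs B: pose=(-8,-6,W) → sL=60/193, sR=12/29, mL=12/29, mR=-576/5597
sensor matrix S = [[15/2, 15/17], [60/193, 12/29]]; det S = 269190/95149
solve [mL_A; mL_B] = S·[w00; w01] and [mR_A; mR_B] = S·[w10; w11]:
  w00 = 0, w01 = 1, w10 = 1, w11 = -1

0 1 1 -1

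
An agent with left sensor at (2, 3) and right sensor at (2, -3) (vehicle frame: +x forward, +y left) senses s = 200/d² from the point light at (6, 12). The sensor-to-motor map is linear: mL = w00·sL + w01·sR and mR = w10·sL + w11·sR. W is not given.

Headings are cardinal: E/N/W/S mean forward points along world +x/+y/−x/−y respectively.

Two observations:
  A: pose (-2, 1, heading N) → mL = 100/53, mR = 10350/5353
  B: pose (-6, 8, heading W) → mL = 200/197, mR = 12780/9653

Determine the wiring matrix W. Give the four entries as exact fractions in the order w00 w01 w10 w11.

0 1 1 1/2

obs A: pose=(-2,1,N) → sL=100/101, sR=100/53, mL=100/53, mR=10350/5353
obs B: pose=(-6,8,W) → sL=40/49, sR=200/197, mL=200/197, mR=12780/9653
sensor matrix S = [[100/101, 100/53], [40/49, 200/197]]; det S = -27648000/51672509
solve [mL_A; mL_B] = S·[w00; w01] and [mR_A; mR_B] = S·[w10; w11]:
  w00 = 0, w01 = 1, w10 = 1, w11 = 1/2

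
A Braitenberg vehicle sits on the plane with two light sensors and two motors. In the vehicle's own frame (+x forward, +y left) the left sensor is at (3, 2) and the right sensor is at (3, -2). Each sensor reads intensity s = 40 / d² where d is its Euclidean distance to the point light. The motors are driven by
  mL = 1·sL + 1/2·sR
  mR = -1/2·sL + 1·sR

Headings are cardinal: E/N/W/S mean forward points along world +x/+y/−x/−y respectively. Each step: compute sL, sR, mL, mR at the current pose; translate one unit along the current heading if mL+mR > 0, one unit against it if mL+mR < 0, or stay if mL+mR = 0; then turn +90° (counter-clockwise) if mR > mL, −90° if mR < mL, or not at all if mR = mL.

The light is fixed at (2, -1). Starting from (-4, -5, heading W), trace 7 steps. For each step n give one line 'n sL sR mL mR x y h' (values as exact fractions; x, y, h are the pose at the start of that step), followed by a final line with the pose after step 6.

0 40/117 8/17 1148/1989 596/1989 -4 -5 W
1 20/41 20/13 670/533 690/533 -5 -5 N
2 8/25 40/101 1308/2525 596/2525 -5 -4 W
3 2/5 10/9 43/45 41/45 -6 -4 N
4 8/5 40/41 428/205 36/205 -6 -3 E
5 4/5 20/53 262/265 -6/265 -5 -3 S
6 8/25 40/101 1308/2525 596/2525 -5 -4 W
final -6 -4 N

n=0: pose=(-4,-5,W); sL=40/117, sR=8/17; mL=1148/1989, mR=596/1989; mL+mR=1744/1989 → advance +1; mR−mL=-184/663 → turn -1·90°
n=1: pose=(-5,-5,N); sL=20/41, sR=20/13; mL=670/533, mR=690/533; mL+mR=1360/533 → advance +1; mR−mL=20/533 → turn +1·90°
n=2: pose=(-5,-4,W); sL=8/25, sR=40/101; mL=1308/2525, mR=596/2525; mL+mR=1904/2525 → advance +1; mR−mL=-712/2525 → turn -1·90°
n=3: pose=(-6,-4,N); sL=2/5, sR=10/9; mL=43/45, mR=41/45; mL+mR=28/15 → advance +1; mR−mL=-2/45 → turn -1·90°
n=4: pose=(-6,-3,E); sL=8/5, sR=40/41; mL=428/205, mR=36/205; mL+mR=464/205 → advance +1; mR−mL=-392/205 → turn -1·90°
n=5: pose=(-5,-3,S); sL=4/5, sR=20/53; mL=262/265, mR=-6/265; mL+mR=256/265 → advance +1; mR−mL=-268/265 → turn -1·90°
n=6: pose=(-5,-4,W); sL=8/25, sR=40/101; mL=1308/2525, mR=596/2525; mL+mR=1904/2525 → advance +1; mR−mL=-712/2525 → turn -1·90°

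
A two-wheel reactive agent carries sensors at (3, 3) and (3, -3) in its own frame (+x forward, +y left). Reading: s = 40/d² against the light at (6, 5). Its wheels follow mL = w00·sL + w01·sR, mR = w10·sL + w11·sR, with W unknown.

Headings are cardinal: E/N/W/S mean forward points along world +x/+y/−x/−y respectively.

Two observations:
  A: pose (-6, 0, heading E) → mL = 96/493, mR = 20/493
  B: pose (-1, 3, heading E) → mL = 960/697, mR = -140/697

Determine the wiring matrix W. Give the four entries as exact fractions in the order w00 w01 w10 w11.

1 -1 -1/2 1

obs A: pose=(-6,0,E) → sL=8/17, sR=8/29, mL=96/493, mR=20/493
obs B: pose=(-1,3,E) → sL=40/17, sR=40/41, mL=960/697, mR=-140/697
sensor matrix S = [[8/17, 8/29], [40/17, 40/41]]; det S = -3840/20213
solve [mL_A; mL_B] = S·[w00; w01] and [mR_A; mR_B] = S·[w10; w11]:
  w00 = 1, w01 = -1, w10 = -1/2, w11 = 1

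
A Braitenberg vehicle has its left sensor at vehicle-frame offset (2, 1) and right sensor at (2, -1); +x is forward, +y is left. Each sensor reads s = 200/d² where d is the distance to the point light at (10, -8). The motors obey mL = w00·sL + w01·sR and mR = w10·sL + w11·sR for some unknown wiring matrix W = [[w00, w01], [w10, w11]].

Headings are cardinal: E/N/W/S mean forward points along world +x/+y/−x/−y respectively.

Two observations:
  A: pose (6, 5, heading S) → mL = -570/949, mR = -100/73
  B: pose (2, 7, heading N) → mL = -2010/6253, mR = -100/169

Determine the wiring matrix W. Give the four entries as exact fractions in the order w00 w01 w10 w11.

obs A: pose=(6,5,S) → sL=20/13, sR=100/73, mL=-570/949, mR=-100/73
obs B: pose=(2,7,N) → sL=20/37, sR=100/169, mL=-2010/6253, mR=-100/169
sensor matrix S = [[20/13, 100/73], [20/37, 100/169]]; det S = 1008000/5934097
solve [mL_A; mL_B] = S·[w00; w01] and [mR_A; mR_B] = S·[w10; w11]:
  w00 = 1/2, w01 = -1, w10 = 0, w11 = -1

1/2 -1 0 -1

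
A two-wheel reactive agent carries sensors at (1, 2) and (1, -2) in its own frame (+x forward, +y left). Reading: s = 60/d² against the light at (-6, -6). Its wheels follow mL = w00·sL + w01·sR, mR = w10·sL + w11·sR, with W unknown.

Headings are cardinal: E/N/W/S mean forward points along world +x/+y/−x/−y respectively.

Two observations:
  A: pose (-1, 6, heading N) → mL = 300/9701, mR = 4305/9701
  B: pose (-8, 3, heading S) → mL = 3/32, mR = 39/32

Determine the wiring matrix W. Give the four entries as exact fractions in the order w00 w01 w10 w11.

1/2 -1/2 1/2 1

obs A: pose=(-1,6,N) → sL=30/89, sR=30/109, mL=300/9701, mR=4305/9701
obs B: pose=(-8,3,S) → sL=15/16, sR=3/4, mL=3/32, mR=39/32
sensor matrix S = [[30/89, 30/109], [15/16, 3/4]]; det S = -405/77608
solve [mL_A; mL_B] = S·[w00; w01] and [mR_A; mR_B] = S·[w10; w11]:
  w00 = 1/2, w01 = -1/2, w10 = 1/2, w11 = 1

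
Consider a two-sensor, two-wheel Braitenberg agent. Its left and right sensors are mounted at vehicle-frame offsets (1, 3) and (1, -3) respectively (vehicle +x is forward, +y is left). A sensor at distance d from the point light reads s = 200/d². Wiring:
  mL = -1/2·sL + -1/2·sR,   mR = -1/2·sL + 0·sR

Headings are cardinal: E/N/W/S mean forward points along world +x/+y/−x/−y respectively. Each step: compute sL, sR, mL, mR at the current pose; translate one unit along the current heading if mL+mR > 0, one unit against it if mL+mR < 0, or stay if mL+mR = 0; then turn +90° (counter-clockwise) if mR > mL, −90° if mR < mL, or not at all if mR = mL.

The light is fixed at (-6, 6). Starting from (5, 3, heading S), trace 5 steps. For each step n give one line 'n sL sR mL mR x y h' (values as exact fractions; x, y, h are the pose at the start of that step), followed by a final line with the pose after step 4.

n=0: pose=(5,3,S); sL=50/53, sR=5/2; mL=-365/212, mR=-25/53; mL+mR=-465/212 → advance -1; mR−mL=5/4 → turn +1·90°
n=1: pose=(5,4,E); sL=40/29, sR=200/169; mL=-6280/4901, mR=-20/29; mL+mR=-9660/4901 → advance -1; mR−mL=100/169 → turn +1·90°
n=2: pose=(4,4,N); sL=4, sR=20/17; mL=-44/17, mR=-2; mL+mR=-78/17 → advance -1; mR−mL=10/17 → turn +1·90°
n=3: pose=(4,3,W); sL=200/117, sR=200/81; mL=-2200/1053, mR=-100/117; mL+mR=-3100/1053 → advance -1; mR−mL=100/81 → turn +1·90°
n=4: pose=(5,3,S); sL=50/53, sR=5/2; mL=-365/212, mR=-25/53; mL+mR=-465/212 → advance -1; mR−mL=5/4 → turn +1·90°

0 50/53 5/2 -365/212 -25/53 5 3 S
1 40/29 200/169 -6280/4901 -20/29 5 4 E
2 4 20/17 -44/17 -2 4 4 N
3 200/117 200/81 -2200/1053 -100/117 4 3 W
4 50/53 5/2 -365/212 -25/53 5 3 S
final 5 4 E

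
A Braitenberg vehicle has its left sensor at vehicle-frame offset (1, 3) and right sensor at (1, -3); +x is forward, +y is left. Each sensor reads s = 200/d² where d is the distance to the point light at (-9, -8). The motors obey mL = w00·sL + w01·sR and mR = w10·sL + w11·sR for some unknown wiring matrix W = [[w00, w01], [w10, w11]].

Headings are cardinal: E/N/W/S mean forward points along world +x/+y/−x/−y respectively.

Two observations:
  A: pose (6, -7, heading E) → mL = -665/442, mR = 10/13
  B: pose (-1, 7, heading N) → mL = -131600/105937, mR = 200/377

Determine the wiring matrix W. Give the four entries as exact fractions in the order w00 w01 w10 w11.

-1 -1 0 1

obs A: pose=(6,-7,E) → sL=25/34, sR=10/13, mL=-665/442, mR=10/13
obs B: pose=(-1,7,N) → sL=200/281, sR=200/377, mL=-131600/105937, mR=200/377
sensor matrix S = [[25/34, 10/13], [200/281, 200/377]]; det S = -283500/1800929
solve [mL_A; mL_B] = S·[w00; w01] and [mR_A; mR_B] = S·[w10; w11]:
  w00 = -1, w01 = -1, w10 = 0, w11 = 1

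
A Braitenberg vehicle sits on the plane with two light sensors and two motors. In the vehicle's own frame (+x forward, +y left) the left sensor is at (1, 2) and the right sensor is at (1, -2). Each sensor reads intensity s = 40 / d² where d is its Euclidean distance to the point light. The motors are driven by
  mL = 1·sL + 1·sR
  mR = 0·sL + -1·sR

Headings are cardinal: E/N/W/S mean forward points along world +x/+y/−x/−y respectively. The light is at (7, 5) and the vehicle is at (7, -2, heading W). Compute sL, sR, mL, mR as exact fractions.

left sensor world pos  = (6, -4); dL² = 82
right sensor world pos = (6, 0); dR² = 26
sL = 40/82 = 20/41
sR = 40/26 = 20/13
mL = 1·sL + 1·sR = 1080/533
mR = 0·sL + -1·sR = -20/13

20/41 20/13 1080/533 -20/13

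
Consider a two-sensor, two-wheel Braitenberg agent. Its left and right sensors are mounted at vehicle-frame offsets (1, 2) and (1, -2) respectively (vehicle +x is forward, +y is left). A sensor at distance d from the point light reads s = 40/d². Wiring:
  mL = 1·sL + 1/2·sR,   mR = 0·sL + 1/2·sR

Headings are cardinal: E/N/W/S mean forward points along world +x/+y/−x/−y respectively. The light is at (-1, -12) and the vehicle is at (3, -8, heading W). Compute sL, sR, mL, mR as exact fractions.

left sensor world pos  = (2, -10); dL² = 13
right sensor world pos = (2, -6); dR² = 45
sL = 40/13 = 40/13
sR = 40/45 = 8/9
mL = 1·sL + 1/2·sR = 412/117
mR = 0·sL + 1/2·sR = 4/9

40/13 8/9 412/117 4/9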